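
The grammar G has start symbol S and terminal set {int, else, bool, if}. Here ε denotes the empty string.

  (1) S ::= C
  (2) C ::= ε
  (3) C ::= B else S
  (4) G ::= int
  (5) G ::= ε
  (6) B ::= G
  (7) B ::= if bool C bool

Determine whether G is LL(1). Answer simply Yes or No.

FIRST(S) = {ε, else, if, int}
FIRST(C) = {ε, else, if, int}
FIRST(G) = {ε, int}
FIRST(B) = {ε, if, int}
FOLLOW(S) = {$, bool}
FOLLOW(C) = {$, bool}
FOLLOW(G) = {else}
FOLLOW(B) = {else}
Each cell of M receives at most one production.

Yes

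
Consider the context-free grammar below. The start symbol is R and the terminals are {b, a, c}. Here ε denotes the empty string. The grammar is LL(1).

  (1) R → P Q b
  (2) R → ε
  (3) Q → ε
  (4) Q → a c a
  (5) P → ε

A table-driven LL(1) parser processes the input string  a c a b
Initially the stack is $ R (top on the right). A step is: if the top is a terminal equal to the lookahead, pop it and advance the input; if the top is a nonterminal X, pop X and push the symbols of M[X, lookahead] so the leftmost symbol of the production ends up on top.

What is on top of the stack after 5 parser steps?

a

     Stack      Input      Action
  1  $ R        a c a b $  expand R → P Q b
  2  $ b Q P    a c a b $  expand P → ε
  3  $ b Q      a c a b $  expand Q → a c a
  4  $ b a c a  a c a b $  match a
  5  $ b a c    c a b $    match c
Stack after step 5: $ b a (top = a).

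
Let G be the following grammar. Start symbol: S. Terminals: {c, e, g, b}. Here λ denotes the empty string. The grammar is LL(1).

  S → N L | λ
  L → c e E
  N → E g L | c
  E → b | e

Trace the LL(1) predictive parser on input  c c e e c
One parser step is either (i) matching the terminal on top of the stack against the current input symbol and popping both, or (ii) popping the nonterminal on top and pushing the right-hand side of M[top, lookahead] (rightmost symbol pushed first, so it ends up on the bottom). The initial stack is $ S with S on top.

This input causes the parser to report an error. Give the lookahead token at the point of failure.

step 1: stack=$ S  input=c c e e c $  — expand S → N L
step 2: stack=$ L N  input=c c e e c $  — expand N → c
step 3: stack=$ L c  input=c c e e c $  — match c
step 4: stack=$ L  input=c e e c $  — expand L → c e E
step 5: stack=$ E e c  input=c e e c $  — match c
step 6: stack=$ E e  input=e e c $  — match e
step 7: stack=$ E  input=e c $  — expand E → e
step 8: stack=$ e  input=e c $  — match e
step 9: stack=$  input=c $  — error: stack empty but input remains

c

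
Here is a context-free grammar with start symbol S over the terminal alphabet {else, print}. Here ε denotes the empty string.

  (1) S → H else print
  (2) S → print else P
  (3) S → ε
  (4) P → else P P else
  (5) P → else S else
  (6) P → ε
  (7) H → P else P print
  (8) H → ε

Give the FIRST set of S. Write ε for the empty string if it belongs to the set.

FIRST(P): from P→else P P else we get {else}; from P→else S else we get {else}; from P→ε we get {ε}. So FIRST(P) = {ε, else}.
FIRST(H): from H→P else P print we get {else}; from H→ε we get {ε}. So FIRST(H) = {ε, else}.
FIRST(S): from S→H else print we get {else}; from S→print else P we get {print}; from S→ε we get {ε}. So FIRST(S) = {ε, else, print}.

{ε, else, print}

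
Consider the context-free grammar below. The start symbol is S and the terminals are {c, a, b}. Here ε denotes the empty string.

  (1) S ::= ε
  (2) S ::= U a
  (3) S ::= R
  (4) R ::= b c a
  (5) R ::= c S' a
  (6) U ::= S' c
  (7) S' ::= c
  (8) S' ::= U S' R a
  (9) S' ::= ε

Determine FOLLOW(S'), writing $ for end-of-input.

FIRST(R) = {b, c}
FIRST(S) = {ε, b, c}  (via U a, R)
FIRST(U) = {c}  (via S' c)
FIRST(S') = {ε, c}  (via U S' R a)
FOLLOW(S) includes $ since S is the start symbol.
FOLLOW(S): S appears on no right-hand side. Thus FOLLOW(S) = {$}.
FOLLOW(R): in S::=R, the suffix after R is empty, so FOLLOW(R) ⊇ FOLLOW(S) = {$}; in S'::=U S' R a, R is followed by a with FIRST {a}. Thus FOLLOW(R) = {$, a}.
FOLLOW(U): in S::=U a, U is followed by a with FIRST {a}; in S'::=U S' R a, U is followed by S' R a with FIRST {b, c}. Thus FOLLOW(U) = {a, b, c}.
FOLLOW(S'): in R::=c S' a, S' is followed by a with FIRST {a}; in U::=S' c, S' is followed by c with FIRST {c}; in S'::=U S' R a, S' is followed by R a with FIRST {b, c}. Thus FOLLOW(S') = {a, b, c}.

{a, b, c}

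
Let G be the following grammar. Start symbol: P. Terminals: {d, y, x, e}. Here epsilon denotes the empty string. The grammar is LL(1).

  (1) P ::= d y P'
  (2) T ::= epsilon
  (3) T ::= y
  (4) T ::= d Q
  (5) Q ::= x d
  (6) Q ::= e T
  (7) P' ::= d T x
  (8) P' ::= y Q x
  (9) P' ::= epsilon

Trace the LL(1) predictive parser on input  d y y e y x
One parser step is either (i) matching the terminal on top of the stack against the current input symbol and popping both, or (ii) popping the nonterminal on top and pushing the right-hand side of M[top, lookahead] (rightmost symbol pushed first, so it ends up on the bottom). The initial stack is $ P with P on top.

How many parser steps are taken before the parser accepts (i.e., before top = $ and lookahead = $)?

step 1: stack=$ P  input=d y y e y x $  — expand P ::= d y P'
step 2: stack=$ P' y d  input=d y y e y x $  — match d
step 3: stack=$ P' y  input=y y e y x $  — match y
step 4: stack=$ P'  input=y e y x $  — expand P' ::= y Q x
step 5: stack=$ x Q y  input=y e y x $  — match y
step 6: stack=$ x Q  input=e y x $  — expand Q ::= e T
step 7: stack=$ x T e  input=e y x $  — match e
step 8: stack=$ x T  input=y x $  — expand T ::= y
step 9: stack=$ x y  input=y x $  — match y
step 10: stack=$ x  input=x $  — match x
Accept reached after 10 steps.

10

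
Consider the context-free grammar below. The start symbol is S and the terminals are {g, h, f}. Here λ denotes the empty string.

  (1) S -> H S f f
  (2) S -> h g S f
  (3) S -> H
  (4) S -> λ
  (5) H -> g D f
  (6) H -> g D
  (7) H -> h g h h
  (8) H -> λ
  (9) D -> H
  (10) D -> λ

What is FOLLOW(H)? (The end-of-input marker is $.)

FIRST(H) = {λ, g, h}
FIRST(S) = {λ, f, g, h}  (via H S f f, H)
FIRST(D) = {λ, g, h}  (via H)
FOLLOW(S) includes $ since S is the start symbol.
FOLLOW(S): in S->H S f f, S is followed by f f with FIRST {f}; in S->h g S f, S is followed by f with FIRST {f}. Thus FOLLOW(S) = {$, f}.
FOLLOW(H): in S->H S f f, H is followed by S f f with FIRST {f, g, h}; in S->H, the suffix after H is empty, so FOLLOW(H) ⊇ FOLLOW(S) = {$, f}; in D->H, the suffix after H is empty, so FOLLOW(H) ⊇ FOLLOW(D) = {$, f, g, h}. Thus FOLLOW(H) = {$, f, g, h}.
FOLLOW(D): in H->g D f, D is followed by f with FIRST {f}; in H->g D, the suffix after D is empty, so FOLLOW(D) ⊇ FOLLOW(H) = {$, f, g, h}. Thus FOLLOW(D) = {$, f, g, h}.

{$, f, g, h}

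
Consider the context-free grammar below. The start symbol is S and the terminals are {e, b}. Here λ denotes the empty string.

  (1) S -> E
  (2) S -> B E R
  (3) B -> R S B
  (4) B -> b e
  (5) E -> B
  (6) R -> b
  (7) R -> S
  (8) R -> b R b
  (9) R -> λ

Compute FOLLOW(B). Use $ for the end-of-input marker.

FIRST(S) = {b}  (via E, B E R)
FIRST(R) = {λ, b}  (via S)
FIRST(B) = {b}  (via R S B)
FIRST(E) = {b}  (via B)
FOLLOW(S) includes $ since S is the start symbol.
FOLLOW(S): in B->R S B, S is followed by B with FIRST {b}; in R->S, the suffix after S is empty, so FOLLOW(S) ⊇ FOLLOW(R) = {$, b}. Thus FOLLOW(S) = {$, b}.
FOLLOW(E): in S->E, the suffix after E is empty, so FOLLOW(E) ⊇ FOLLOW(S) = {$, b}; in S->B E R, E is followed by R with FIRST {λ, b}; in S->B E R, the suffix after E is nullable, so FOLLOW(E) ⊇ FOLLOW(S) = {$, b}. Thus FOLLOW(E) = {$, b}.
FOLLOW(B): in S->B E R, B is followed by E R with FIRST {b}; in B->R S B, the suffix after B is empty (adds nothing new); in E->B, the suffix after B is empty, so FOLLOW(B) ⊇ FOLLOW(E) = {$, b}. Thus FOLLOW(B) = {$, b}.
FOLLOW(R): in S->B E R, the suffix after R is empty, so FOLLOW(R) ⊇ FOLLOW(S) = {$, b}; in B->R S B, R is followed by S B with FIRST {b}; in R->b R b, R is followed by b with FIRST {b}. Thus FOLLOW(R) = {$, b}.

{$, b}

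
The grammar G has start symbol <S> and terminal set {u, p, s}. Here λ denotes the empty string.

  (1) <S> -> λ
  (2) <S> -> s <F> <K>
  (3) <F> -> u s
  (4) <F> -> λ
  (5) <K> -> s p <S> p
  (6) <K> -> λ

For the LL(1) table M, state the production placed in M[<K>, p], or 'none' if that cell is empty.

FIRST(<S>) = {λ, s}
FIRST(<F>) = {λ, u}
FIRST(<K>) = {λ, s}
FOLLOW(<S>) includes $ since <S> is the start symbol.
FOLLOW(<S>): in <K>->s p <S> p, <S> is followed by p with FIRST {p}. Thus FOLLOW(<S>) = {$, p}.
FOLLOW(<K>): in <S>->s <F> <K>, the suffix after <K> is empty, so FOLLOW(<K>) ⊇ FOLLOW(<S>) = {$, p}. Thus FOLLOW(<K>) = {$, p}.
For <K> -> s p <S> p: FIRST(s p <S> p) = {s}, so it goes in M[<K>, t] for t ∈ {s}.
For <K> -> λ: FIRST(λ) = {λ}, so it goes in M[<K>, t] for t ∈ {}; since λ ∈ FIRST, also for every t ∈ FOLLOW(<K>) = {$, p}.

<K> -> λ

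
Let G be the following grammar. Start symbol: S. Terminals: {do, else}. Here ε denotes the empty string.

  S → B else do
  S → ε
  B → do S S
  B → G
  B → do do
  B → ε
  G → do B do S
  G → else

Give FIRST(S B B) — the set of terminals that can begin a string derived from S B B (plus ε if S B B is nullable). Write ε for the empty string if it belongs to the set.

FIRST(G): from G→do B do S we get {do}; from G→else we get {else}. So FIRST(G) = {do, else}.
FIRST(B): from B→do S S we get {do}; from B→G we get {do, else}; from B→do do we get {do}; from B→ε we get {ε}. So FIRST(B) = {ε, do, else}.
FIRST(S): from S→B else do we get {do, else}; from S→ε we get {ε}. So FIRST(S) = {ε, do, else}.
FIRST(S B B): take FIRST of each symbol in turn, carrying on past any symbol whose FIRST contains ε; result {ε, do, else}.

{ε, do, else}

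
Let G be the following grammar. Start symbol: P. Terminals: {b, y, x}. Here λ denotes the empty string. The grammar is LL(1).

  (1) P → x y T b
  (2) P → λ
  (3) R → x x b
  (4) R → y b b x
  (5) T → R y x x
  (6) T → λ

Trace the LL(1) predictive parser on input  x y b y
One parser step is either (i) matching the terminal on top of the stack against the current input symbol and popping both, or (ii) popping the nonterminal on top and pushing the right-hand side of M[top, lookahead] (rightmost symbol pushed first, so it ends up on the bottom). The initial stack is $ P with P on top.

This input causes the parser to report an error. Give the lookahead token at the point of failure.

y

     Stack      Input      Action
  1  $ P        x y b y $  expand P → x y T b
  2  $ b T y x  x y b y $  match x
  3  $ b T y    y b y $    match y
  4  $ b T      b y $      expand T → λ
  5  $ b        b y $      match b
  6  $          y $        error: stack empty but input remains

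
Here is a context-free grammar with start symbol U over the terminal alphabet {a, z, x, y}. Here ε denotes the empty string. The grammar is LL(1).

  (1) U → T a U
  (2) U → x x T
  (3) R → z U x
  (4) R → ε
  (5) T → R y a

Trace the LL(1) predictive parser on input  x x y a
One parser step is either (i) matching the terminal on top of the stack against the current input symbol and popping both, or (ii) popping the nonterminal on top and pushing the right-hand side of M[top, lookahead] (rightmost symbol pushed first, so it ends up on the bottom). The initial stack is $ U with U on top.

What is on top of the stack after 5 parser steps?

     Stack    Input      Action
  1  $ U      x x y a $  expand U → x x T
  2  $ T x x  x x y a $  match x
  3  $ T x    x y a $    match x
  4  $ T      y a $      expand T → R y a
  5  $ a y R  y a $      expand R → ε
Stack after step 5: $ a y (top = y).

y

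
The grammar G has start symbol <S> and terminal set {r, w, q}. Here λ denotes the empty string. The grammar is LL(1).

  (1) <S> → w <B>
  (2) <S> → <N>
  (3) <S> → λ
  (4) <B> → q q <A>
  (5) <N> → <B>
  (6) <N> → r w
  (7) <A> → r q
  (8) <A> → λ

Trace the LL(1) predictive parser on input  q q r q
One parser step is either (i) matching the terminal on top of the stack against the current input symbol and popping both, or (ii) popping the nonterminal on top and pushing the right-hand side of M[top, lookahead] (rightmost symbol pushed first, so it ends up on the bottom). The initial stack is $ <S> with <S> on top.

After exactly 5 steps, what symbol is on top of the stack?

<A>

     Stack      Input      Action
  1  $ <S>      q q r q $  expand <S> → <N>
  2  $ <N>      q q r q $  expand <N> → <B>
  3  $ <B>      q q r q $  expand <B> → q q <A>
  4  $ <A> q q  q q r q $  match q
  5  $ <A> q    q r q $    match q
Stack after step 5: $ <A> (top = <A>).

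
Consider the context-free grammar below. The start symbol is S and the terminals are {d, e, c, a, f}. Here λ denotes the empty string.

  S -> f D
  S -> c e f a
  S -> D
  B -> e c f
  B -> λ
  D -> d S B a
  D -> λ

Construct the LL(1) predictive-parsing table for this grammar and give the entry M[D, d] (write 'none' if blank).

FIRST(B): from B->e c f we get {e}; from B->λ we get {λ}. So FIRST(B) = {λ, e}.
FIRST(D): from D->d S B a we get {d}; from D->λ we get {λ}. So FIRST(D) = {λ, d}.
FIRST(S): from S->f D we get {f}; from S->c e f a we get {c}; from S->D we get {λ, d}. So FIRST(S) = {λ, c, d, f}.
FOLLOW(S) includes $ since S is the start symbol.
FOLLOW(S): in D->d S B a, S is followed by B a with FIRST {a, e}. Thus FOLLOW(S) = {$, a, e}.
FOLLOW(D): in S->f D, the suffix after D is empty, so FOLLOW(D) ⊇ FOLLOW(S) = {$, a, e}; in S->D, the suffix after D is empty, so FOLLOW(D) ⊇ FOLLOW(S) = {$, a, e}. Thus FOLLOW(D) = {$, a, e}.
For D -> d S B a: FIRST(d S B a) = {d}, so it goes in M[D, t] for t ∈ {d}.
For D -> λ: FIRST(λ) = {λ}, so it goes in M[D, t] for t ∈ {}; since λ ∈ FIRST, also for every t ∈ FOLLOW(D) = {$, a, e}.

D -> d S B a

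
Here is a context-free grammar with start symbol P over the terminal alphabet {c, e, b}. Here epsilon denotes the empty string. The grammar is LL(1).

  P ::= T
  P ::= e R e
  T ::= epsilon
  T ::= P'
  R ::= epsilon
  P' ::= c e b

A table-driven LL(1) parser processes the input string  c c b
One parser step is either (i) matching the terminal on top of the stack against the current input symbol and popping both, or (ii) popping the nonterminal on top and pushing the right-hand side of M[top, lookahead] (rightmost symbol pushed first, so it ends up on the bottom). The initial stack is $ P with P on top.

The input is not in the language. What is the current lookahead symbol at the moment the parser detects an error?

c

step 1: stack=$ P  input=c c b $  — expand P ::= T
step 2: stack=$ T  input=c c b $  — expand T ::= P'
step 3: stack=$ P'  input=c c b $  — expand P' ::= c e b
step 4: stack=$ b e c  input=c c b $  — match c
step 5: stack=$ b e  input=c b $  — error: top is terminal e but lookahead is c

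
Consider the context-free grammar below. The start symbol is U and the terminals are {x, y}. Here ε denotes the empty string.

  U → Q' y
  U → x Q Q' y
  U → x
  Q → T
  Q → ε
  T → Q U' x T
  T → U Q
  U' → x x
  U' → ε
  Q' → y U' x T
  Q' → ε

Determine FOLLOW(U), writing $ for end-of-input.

{$, x, y}

FIRST(U') = {ε, x}
FIRST(Q') = {ε, y}
FIRST(U) = {x, y}  (via Q' y)
FIRST(Q) = {ε, x, y}  (via T)
FIRST(T) = {x, y}  (via Q U' x T, U Q)
FOLLOW(U) includes $ since U is the start symbol.
FOLLOW(U'): in T→Q U' x T, U' is followed by x T with FIRST {x}; in Q'→y U' x T, U' is followed by x T with FIRST {x}. Thus FOLLOW(U') = {x}.
FOLLOW(Q'): in U→Q' y, Q' is followed by y with FIRST {y}; in U→x Q Q' y, Q' is followed by y with FIRST {y}. Thus FOLLOW(Q') = {y}.
FOLLOW(U): in T→U Q, U is followed by Q with FIRST {ε, x, y}; in T→U Q, the suffix after U is nullable, so FOLLOW(U) ⊇ FOLLOW(T) = {x, y}. Thus FOLLOW(U) = {$, x, y}.
FOLLOW(Q): in U→x Q Q' y, Q is followed by Q' y with FIRST {y}; in T→Q U' x T, Q is followed by U' x T with FIRST {x}; in T→U Q, the suffix after Q is empty, so FOLLOW(Q) ⊇ FOLLOW(T) = {x, y}. Thus FOLLOW(Q) = {x, y}.
FOLLOW(T): in Q→T, the suffix after T is empty, so FOLLOW(T) ⊇ FOLLOW(Q) = {x, y}; in T→Q U' x T, the suffix after T is empty (adds nothing new); in Q'→y U' x T, the suffix after T is empty, so FOLLOW(T) ⊇ FOLLOW(Q') = {y}. Thus FOLLOW(T) = {x, y}.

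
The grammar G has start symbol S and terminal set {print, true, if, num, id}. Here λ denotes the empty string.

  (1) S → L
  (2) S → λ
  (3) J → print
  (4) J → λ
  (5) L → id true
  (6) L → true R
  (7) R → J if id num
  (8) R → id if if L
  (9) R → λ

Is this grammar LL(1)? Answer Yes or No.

Yes

FIRST(S) = {λ, id, true}
FIRST(J) = {λ, print}
FIRST(L) = {id, true}
FIRST(R) = {λ, id, if, print}
FOLLOW(S) = {$}
FOLLOW(J) = {if}
FOLLOW(L) = {$}
FOLLOW(R) = {$}
Each cell of M receives at most one production.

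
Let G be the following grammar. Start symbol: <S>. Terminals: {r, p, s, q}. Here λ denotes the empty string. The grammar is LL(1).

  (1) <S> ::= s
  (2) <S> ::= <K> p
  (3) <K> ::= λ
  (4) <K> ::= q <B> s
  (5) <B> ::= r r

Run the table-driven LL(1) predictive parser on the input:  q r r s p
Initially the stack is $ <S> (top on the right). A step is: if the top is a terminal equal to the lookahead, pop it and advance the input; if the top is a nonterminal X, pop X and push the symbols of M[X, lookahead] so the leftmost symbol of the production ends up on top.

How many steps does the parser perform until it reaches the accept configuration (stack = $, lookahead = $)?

     Stack        Input        Action
  1  $ <S>        q r r s p $  expand <S> ::= <K> p
  2  $ p <K>      q r r s p $  expand <K> ::= q <B> s
  3  $ p s <B> q  q r r s p $  match q
  4  $ p s <B>    r r s p $    expand <B> ::= r r
  5  $ p s r r    r r s p $    match r
  6  $ p s r      r s p $      match r
  7  $ p s        s p $        match s
  8  $ p          p $          match p
Accept reached after 8 steps.

8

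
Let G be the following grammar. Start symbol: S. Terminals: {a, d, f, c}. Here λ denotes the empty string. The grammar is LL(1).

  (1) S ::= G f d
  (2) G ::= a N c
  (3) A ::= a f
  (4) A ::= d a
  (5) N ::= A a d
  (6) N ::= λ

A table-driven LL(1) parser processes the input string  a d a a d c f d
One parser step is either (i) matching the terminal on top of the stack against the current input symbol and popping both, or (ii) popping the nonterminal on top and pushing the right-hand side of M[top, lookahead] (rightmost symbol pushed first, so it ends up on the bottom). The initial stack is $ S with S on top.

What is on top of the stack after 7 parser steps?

step 1: stack=$ S  input=a d a a d c f d $  — expand S ::= G f d
step 2: stack=$ d f G  input=a d a a d c f d $  — expand G ::= a N c
step 3: stack=$ d f c N a  input=a d a a d c f d $  — match a
step 4: stack=$ d f c N  input=d a a d c f d $  — expand N ::= A a d
step 5: stack=$ d f c d a A  input=d a a d c f d $  — expand A ::= d a
step 6: stack=$ d f c d a a d  input=d a a d c f d $  — match d
step 7: stack=$ d f c d a a  input=a a d c f d $  — match a
Stack after step 7: $ d f c d a (top = a).

a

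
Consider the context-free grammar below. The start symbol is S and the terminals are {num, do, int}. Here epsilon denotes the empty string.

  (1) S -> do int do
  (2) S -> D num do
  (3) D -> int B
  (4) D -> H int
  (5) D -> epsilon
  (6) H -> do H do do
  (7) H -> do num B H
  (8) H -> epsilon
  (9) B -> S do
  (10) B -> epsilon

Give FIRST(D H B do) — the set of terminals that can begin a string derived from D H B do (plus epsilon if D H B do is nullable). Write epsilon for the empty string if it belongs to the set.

FIRST(H): from H->do H do do we get {do}; from H->do num B H we get {do}; from H->epsilon we get {epsilon}. So FIRST(H) = {epsilon, do}.
FIRST(D): from D->int B we get {int}; from D->H int we get {do, int}; from D->epsilon we get {epsilon}. So FIRST(D) = {epsilon, do, int}.
FIRST(S): from S->do int do we get {do}; from S->D num do we get {do, int, num}. So FIRST(S) = {do, int, num}.
FIRST(B): from B->S do we get {do, int, num}; from B->epsilon we get {epsilon}. So FIRST(B) = {epsilon, do, int, num}.
FIRST(D H B do): take FIRST of each symbol in turn, carrying on past any symbol whose FIRST contains epsilon; result {do, int, num}.

{do, int, num}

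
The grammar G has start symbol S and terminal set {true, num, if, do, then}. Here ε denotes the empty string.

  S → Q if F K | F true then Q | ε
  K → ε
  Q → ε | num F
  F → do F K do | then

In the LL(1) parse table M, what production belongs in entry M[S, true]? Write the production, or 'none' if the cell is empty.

FIRST(K) = {ε}
FIRST(Q) = {ε, num}
FIRST(F) = {do, then}
FIRST(S) = {ε, do, if, num, then}  (via Q if F K, F true then Q)
FOLLOW(S) includes $ since S is the start symbol.
FOLLOW(S): S appears on no right-hand side. Thus FOLLOW(S) = {$}.
For S → Q if F K: FIRST(Q if F K) = {if, num}, so it goes in M[S, t] for t ∈ {if, num}.
For S → F true then Q: FIRST(F true then Q) = {do, then}, so it goes in M[S, t] for t ∈ {do, then}.
For S → ε: FIRST(ε) = {ε}, so it goes in M[S, t] for t ∈ {}; since ε ∈ FIRST, also for every t ∈ FOLLOW(S) = {$}.
None of these place a production in M[S, true].

none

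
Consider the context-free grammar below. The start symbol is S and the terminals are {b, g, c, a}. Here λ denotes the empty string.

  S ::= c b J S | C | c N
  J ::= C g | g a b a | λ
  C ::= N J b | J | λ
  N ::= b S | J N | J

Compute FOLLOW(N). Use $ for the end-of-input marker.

FIRST(S) = {λ, b, c, g}  (via C)
FIRST(J) = {λ, b, g}  (via C g)
FIRST(N) = {λ, b, g}  (via J N, J)
FIRST(C) = {λ, b, g}  (via N J b, J)
FOLLOW(S) includes $ since S is the start symbol.
FOLLOW(S): in S::=c b J S, the suffix after S is empty (adds nothing new); in N::=b S, the suffix after S is empty, so FOLLOW(S) ⊇ FOLLOW(N) = {$, b, g}. Thus FOLLOW(S) = {$, b, g}.
FOLLOW(C): in S::=C, the suffix after C is empty, so FOLLOW(C) ⊇ FOLLOW(S) = {$, b, g}; in J::=C g, C is followed by g with FIRST {g}. Thus FOLLOW(C) = {$, b, g}.
FOLLOW(N): in S::=c N, the suffix after N is empty, so FOLLOW(N) ⊇ FOLLOW(S) = {$, b, g}; in C::=N J b, N is followed by J b with FIRST {b, g}; in N::=J N, the suffix after N is empty (adds nothing new). Thus FOLLOW(N) = {$, b, g}.
FOLLOW(J): in S::=c b J S, J is followed by S with FIRST {λ, b, c, g}; in S::=c b J S, the suffix after J is nullable, so FOLLOW(J) ⊇ FOLLOW(S) = {$, b, g}; in C::=N J b, J is followed by b with FIRST {b}; in C::=J, the suffix after J is empty, so FOLLOW(J) ⊇ FOLLOW(C) = {$, b, g}; in N::=J N, J is followed by N with FIRST {λ, b, g}; in N::=J N, the suffix after J is nullable, so FOLLOW(J) ⊇ FOLLOW(N) = {$, b, g}; in N::=J, the suffix after J is empty, so FOLLOW(J) ⊇ FOLLOW(N) = {$, b, g}. Thus FOLLOW(J) = {$, b, c, g}.

{$, b, g}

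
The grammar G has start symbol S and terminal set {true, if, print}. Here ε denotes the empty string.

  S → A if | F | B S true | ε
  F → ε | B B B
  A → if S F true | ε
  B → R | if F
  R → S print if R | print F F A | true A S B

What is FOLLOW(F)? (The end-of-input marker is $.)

{$, if, print, true}

FIRST(A) = {ε, if}
FIRST(S) = {ε, if, print, true}  (via A if, F, B S true)
FIRST(R) = {if, print, true}  (via S print if R)
FIRST(B) = {if, print, true}  (via R)
FIRST(F) = {ε, if, print, true}  (via B B B)
FOLLOW(S) includes $ since S is the start symbol.
FOLLOW(S): in S→B S true, S is followed by true with FIRST {true}; in A→if S F true, S is followed by F true with FIRST {if, print, true}; in R→S print if R, S is followed by print if R with FIRST {print}; in R→true A S B, S is followed by B with FIRST {if, print, true}. Thus FOLLOW(S) = {$, if, print, true}.
FOLLOW(F): in S→F, the suffix after F is empty, so FOLLOW(F) ⊇ FOLLOW(S) = {$, if, print, true}; in A→if S F true, F is followed by true with FIRST {true}; in B→if F, the suffix after F is empty, so FOLLOW(F) ⊇ FOLLOW(B) = {$, if, print, true}; in R→print F F A (occurrence 1), F is followed by F A with FIRST {ε, if, print, true}; in R→print F F A (occurrence 1), the suffix after F is nullable, so FOLLOW(F) ⊇ FOLLOW(R) = {$, if, print, true}; in R→print F F A (occurrence 2), F is followed by A with FIRST {ε, if}; in R→print F F A (occurrence 2), the suffix after F is nullable, so FOLLOW(F) ⊇ FOLLOW(R) = {$, if, print, true}. Thus FOLLOW(F) = {$, if, print, true}.
FOLLOW(A): in S→A if, A is followed by if with FIRST {if}; in R→print F F A, the suffix after A is empty, so FOLLOW(A) ⊇ FOLLOW(R) = {$, if, print, true}; in R→true A S B, A is followed by S B with FIRST {if, print, true}. Thus FOLLOW(A) = {$, if, print, true}.
FOLLOW(B): in S→B S true, B is followed by S true with FIRST {if, print, true}; in F→B B B (occurrence 1), B is followed by B B with FIRST {if, print, true}; in F→B B B (occurrence 2), B is followed by B with FIRST {if, print, true}; in F→B B B (occurrence 3), the suffix after B is empty, so FOLLOW(B) ⊇ FOLLOW(F) = {$, if, print, true}; in R→true A S B, the suffix after B is empty, so FOLLOW(B) ⊇ FOLLOW(R) = {$, if, print, true}. Thus FOLLOW(B) = {$, if, print, true}.
FOLLOW(R): in B→R, the suffix after R is empty, so FOLLOW(R) ⊇ FOLLOW(B) = {$, if, print, true}; in R→S print if R, the suffix after R is empty (adds nothing new). Thus FOLLOW(R) = {$, if, print, true}.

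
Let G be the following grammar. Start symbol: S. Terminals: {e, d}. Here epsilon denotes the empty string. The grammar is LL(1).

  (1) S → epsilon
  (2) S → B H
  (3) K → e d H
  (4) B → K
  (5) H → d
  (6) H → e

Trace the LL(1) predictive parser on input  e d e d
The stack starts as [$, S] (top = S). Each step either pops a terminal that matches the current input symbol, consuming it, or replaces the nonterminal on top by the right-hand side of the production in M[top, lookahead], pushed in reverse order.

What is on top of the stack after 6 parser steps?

     Stack      Input      Action
  1  $ S        e d e d $  expand S → B H
  2  $ H B      e d e d $  expand B → K
  3  $ H K      e d e d $  expand K → e d H
  4  $ H H d e  e d e d $  match e
  5  $ H H d    d e d $    match d
  6  $ H H      e d $      expand H → e
Stack after step 6: $ H e (top = e).

e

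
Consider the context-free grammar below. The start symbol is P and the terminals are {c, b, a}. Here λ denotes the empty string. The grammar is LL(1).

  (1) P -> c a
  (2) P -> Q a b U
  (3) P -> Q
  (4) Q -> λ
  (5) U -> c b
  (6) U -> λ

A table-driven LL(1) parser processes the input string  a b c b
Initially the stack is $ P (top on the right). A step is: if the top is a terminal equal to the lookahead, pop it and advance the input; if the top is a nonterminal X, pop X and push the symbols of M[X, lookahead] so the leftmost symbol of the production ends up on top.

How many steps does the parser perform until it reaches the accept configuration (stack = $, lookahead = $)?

7

     Stack      Input      Action
  1  $ P        a b c b $  expand P -> Q a b U
  2  $ U b a Q  a b c b $  expand Q -> λ
  3  $ U b a    a b c b $  match a
  4  $ U b      b c b $    match b
  5  $ U        c b $      expand U -> c b
  6  $ b c      c b $      match c
  7  $ b        b $        match b
Accept reached after 7 steps.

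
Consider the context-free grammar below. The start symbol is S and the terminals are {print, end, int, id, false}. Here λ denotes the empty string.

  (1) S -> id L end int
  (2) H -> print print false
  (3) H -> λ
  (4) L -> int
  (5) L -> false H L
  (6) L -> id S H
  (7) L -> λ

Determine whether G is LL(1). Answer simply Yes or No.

Yes

FIRST(S) = {id}
FIRST(H) = {λ, print}
FIRST(L) = {λ, false, id, int}
FOLLOW(S) = {$, end, print}
FOLLOW(H) = {end, false, id, int}
FOLLOW(L) = {end}
Each cell of M receives at most one production.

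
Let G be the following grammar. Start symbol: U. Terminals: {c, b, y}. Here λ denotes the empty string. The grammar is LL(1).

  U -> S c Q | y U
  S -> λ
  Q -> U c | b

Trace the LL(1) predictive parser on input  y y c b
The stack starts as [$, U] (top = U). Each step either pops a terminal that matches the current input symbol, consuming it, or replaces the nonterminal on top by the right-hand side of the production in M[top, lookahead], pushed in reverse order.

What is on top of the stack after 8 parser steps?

step 1: stack=$ U  input=y y c b $  — expand U -> y U
step 2: stack=$ U y  input=y y c b $  — match y
step 3: stack=$ U  input=y c b $  — expand U -> y U
step 4: stack=$ U y  input=y c b $  — match y
step 5: stack=$ U  input=c b $  — expand U -> S c Q
step 6: stack=$ Q c S  input=c b $  — expand S -> λ
step 7: stack=$ Q c  input=c b $  — match c
step 8: stack=$ Q  input=b $  — expand Q -> b
Stack after step 8: $ b (top = b).

b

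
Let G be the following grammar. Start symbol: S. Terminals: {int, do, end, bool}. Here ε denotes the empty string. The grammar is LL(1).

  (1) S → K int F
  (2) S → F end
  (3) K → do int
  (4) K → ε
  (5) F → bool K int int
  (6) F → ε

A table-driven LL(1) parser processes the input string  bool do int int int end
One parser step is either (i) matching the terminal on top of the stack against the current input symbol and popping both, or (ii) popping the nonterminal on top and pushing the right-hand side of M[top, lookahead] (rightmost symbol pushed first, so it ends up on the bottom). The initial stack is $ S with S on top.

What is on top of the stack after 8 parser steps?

step 1: stack=$ S  input=bool do int int int end $  — expand S → F end
step 2: stack=$ end F  input=bool do int int int end $  — expand F → bool K int int
step 3: stack=$ end int int K bool  input=bool do int int int end $  — match bool
step 4: stack=$ end int int K  input=do int int int end $  — expand K → do int
step 5: stack=$ end int int int do  input=do int int int end $  — match do
step 6: stack=$ end int int int  input=int int int end $  — match int
step 7: stack=$ end int int  input=int int end $  — match int
step 8: stack=$ end int  input=int end $  — match int
Stack after step 8: $ end (top = end).

end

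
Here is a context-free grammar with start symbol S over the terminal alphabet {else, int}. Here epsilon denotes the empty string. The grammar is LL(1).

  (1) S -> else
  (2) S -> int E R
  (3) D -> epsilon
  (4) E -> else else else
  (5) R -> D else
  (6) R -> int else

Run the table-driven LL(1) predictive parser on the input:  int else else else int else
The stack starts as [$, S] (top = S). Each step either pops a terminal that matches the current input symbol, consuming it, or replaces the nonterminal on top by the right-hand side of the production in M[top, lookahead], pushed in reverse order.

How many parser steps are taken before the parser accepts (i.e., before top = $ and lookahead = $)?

     Stack               Input                          Action
  1  $ S                 int else else else int else $  expand S -> int E R
  2  $ R E int           int else else else int else $  match int
  3  $ R E               else else else int else $      expand E -> else else else
  4  $ R else else else  else else else int else $      match else
  5  $ R else else       else else int else $           match else
  6  $ R else            else int else $                match else
  7  $ R                 int else $                     expand R -> int else
  8  $ else int          int else $                     match int
  9  $ else              else $                         match else
Accept reached after 9 steps.

9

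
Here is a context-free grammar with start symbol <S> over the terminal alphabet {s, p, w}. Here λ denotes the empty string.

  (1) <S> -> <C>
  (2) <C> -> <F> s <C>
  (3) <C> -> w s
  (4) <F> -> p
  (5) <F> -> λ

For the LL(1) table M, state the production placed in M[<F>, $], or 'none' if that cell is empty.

none

FIRST(<F>): from <F>->p we get {p}; from <F>->λ we get {λ}. So FIRST(<F>) = {λ, p}.
FIRST(<C>): from <C>-><F> s <C> we get {p, s}; from <C>->w s we get {w}. So FIRST(<C>) = {p, s, w}.
FIRST(<S>): from <S>-><C> we get {p, s, w}. So FIRST(<S>) = {p, s, w}.
FOLLOW(<S>) includes $ since <S> is the start symbol.
FOLLOW(<F>): in <C>-><F> s <C>, <F> is followed by s <C> with FIRST {s}. Thus FOLLOW(<F>) = {s}.
For <F> -> p: FIRST(p) = {p}, so it goes in M[<F>, t] for t ∈ {p}.
For <F> -> λ: FIRST(λ) = {λ}, so it goes in M[<F>, t] for t ∈ {}; since λ ∈ FIRST, also for every t ∈ FOLLOW(<F>) = {s}.
None of these place a production in M[<F>, $].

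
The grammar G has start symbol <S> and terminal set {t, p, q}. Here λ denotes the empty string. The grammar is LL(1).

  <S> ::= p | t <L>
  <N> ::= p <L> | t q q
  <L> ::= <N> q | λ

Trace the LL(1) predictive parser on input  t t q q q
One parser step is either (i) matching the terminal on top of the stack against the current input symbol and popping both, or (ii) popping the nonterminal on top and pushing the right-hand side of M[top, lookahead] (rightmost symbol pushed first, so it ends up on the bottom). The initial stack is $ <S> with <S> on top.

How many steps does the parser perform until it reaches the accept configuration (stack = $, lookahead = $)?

step 1: stack=$ <S>  input=t t q q q $  — expand <S> ::= t <L>
step 2: stack=$ <L> t  input=t t q q q $  — match t
step 3: stack=$ <L>  input=t q q q $  — expand <L> ::= <N> q
step 4: stack=$ q <N>  input=t q q q $  — expand <N> ::= t q q
step 5: stack=$ q q q t  input=t q q q $  — match t
step 6: stack=$ q q q  input=q q q $  — match q
step 7: stack=$ q q  input=q q $  — match q
step 8: stack=$ q  input=q $  — match q
Accept reached after 8 steps.

8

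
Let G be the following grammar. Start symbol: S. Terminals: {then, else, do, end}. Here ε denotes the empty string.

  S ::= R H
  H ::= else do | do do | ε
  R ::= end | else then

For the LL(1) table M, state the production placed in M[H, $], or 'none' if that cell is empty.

FIRST(H) = {ε, do, else}
FIRST(R) = {else, end}
FIRST(S) = {else, end}  (via R H)
FOLLOW(S) includes $ since S is the start symbol.
FOLLOW(S): S appears on no right-hand side. Thus FOLLOW(S) = {$}.
FOLLOW(H): in S::=R H, the suffix after H is empty, so FOLLOW(H) ⊇ FOLLOW(S) = {$}. Thus FOLLOW(H) = {$}.
For H ::= else do: FIRST(else do) = {else}, so it goes in M[H, t] for t ∈ {else}.
For H ::= do do: FIRST(do do) = {do}, so it goes in M[H, t] for t ∈ {do}.
For H ::= ε: FIRST(ε) = {ε}, so it goes in M[H, t] for t ∈ {}; since ε ∈ FIRST, also for every t ∈ FOLLOW(H) = {$}.

H ::= ε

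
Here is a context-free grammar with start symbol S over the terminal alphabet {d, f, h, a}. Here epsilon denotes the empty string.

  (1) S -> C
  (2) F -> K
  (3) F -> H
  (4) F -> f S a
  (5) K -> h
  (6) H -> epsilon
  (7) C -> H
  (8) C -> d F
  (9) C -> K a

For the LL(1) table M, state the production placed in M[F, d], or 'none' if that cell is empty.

none

FIRST(K) = {h}
FIRST(H) = {epsilon}
FIRST(F) = {epsilon, f, h}  (via K, H)
FIRST(C) = {epsilon, d, h}  (via H, K a)
FIRST(S) = {epsilon, d, h}  (via C)
FOLLOW(S) includes $ since S is the start symbol.
FOLLOW(C): in S->C, the suffix after C is empty, so FOLLOW(C) ⊇ FOLLOW(S) = {$, a}. Thus FOLLOW(C) = {$, a}.
FOLLOW(F): in C->d F, the suffix after F is empty, so FOLLOW(F) ⊇ FOLLOW(C) = {$, a}. Thus FOLLOW(F) = {$, a}.
For F -> K: FIRST(K) = {h}, so it goes in M[F, t] for t ∈ {h}.
For F -> H: FIRST(H) = {epsilon}, so it goes in M[F, t] for t ∈ {}; since epsilon ∈ FIRST, also for every t ∈ FOLLOW(F) = {$, a}.
For F -> f S a: FIRST(f S a) = {f}, so it goes in M[F, t] for t ∈ {f}.
None of these place a production in M[F, d].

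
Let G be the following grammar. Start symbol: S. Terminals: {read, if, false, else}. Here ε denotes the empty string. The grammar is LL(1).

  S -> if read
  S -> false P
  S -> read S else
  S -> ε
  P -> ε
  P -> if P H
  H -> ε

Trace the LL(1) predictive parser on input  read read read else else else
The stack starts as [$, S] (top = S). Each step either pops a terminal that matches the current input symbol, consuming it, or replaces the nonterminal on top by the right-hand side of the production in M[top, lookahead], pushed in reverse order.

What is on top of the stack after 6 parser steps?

S

step 1: stack=$ S  input=read read read else else else $  — expand S -> read S else
step 2: stack=$ else S read  input=read read read else else else $  — match read
step 3: stack=$ else S  input=read read else else else $  — expand S -> read S else
step 4: stack=$ else else S read  input=read read else else else $  — match read
step 5: stack=$ else else S  input=read else else else $  — expand S -> read S else
step 6: stack=$ else else else S read  input=read else else else $  — match read
Stack after step 6: $ else else else S (top = S).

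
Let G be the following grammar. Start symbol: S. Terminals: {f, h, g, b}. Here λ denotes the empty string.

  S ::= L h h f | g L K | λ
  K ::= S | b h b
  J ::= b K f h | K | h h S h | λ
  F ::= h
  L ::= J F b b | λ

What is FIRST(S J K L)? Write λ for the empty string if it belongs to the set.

FIRST(F): from F::=h we get {h}. So FIRST(F) = {h}.
FIRST(S): from S::=L h h f we get {b, g, h}; from S::=g L K we get {g}; from S::=λ we get {λ}. So FIRST(S) = {λ, b, g, h}.
FIRST(K): from K::=S we get {λ, b, g, h}; from K::=b h b we get {b}. So FIRST(K) = {λ, b, g, h}.
FIRST(J): from J::=b K f h we get {b}; from J::=K we get {λ, b, g, h}; from J::=h h S h we get {h}; from J::=λ we get {λ}. So FIRST(J) = {λ, b, g, h}.
FIRST(L): from L::=J F b b we get {b, g, h}; from L::=λ we get {λ}. So FIRST(L) = {λ, b, g, h}.
FIRST(S J K L): take FIRST of each symbol in turn, carrying on past any symbol whose FIRST contains λ; result {λ, b, g, h}.

{λ, b, g, h}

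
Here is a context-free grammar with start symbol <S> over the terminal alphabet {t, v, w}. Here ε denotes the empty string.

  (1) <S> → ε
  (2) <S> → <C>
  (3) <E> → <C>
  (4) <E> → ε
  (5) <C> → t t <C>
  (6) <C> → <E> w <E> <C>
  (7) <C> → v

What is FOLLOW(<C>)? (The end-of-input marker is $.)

{$, t, v, w}

FIRST(<S>): from <S>→ε we get {ε}; from <S>→<C> we get {t, v, w}. So FIRST(<S>) = {ε, t, v, w}.
FIRST(<E>): from <E>→<C> we get {t, v, w}; from <E>→ε we get {ε}. So FIRST(<E>) = {ε, t, v, w}.
FIRST(<C>): from <C>→t t <C> we get {t}; from <C>→<E> w <E> <C> we get {t, v, w}; from <C>→v we get {v}. So FIRST(<C>) = {t, v, w}.
FOLLOW(<S>) includes $ since <S> is the start symbol.
FOLLOW(<S>): <S> appears on no right-hand side. Thus FOLLOW(<S>) = {$}.
FOLLOW(<E>): in <C>→<E> w <E> <C> (occurrence 1), <E> is followed by w <E> <C> with FIRST {w}; in <C>→<E> w <E> <C> (occurrence 2), <E> is followed by <C> with FIRST {t, v, w}. Thus FOLLOW(<E>) = {t, v, w}.
FOLLOW(<C>): in <S>→<C>, the suffix after <C> is empty, so FOLLOW(<C>) ⊇ FOLLOW(<S>) = {$}; in <E>→<C>, the suffix after <C> is empty, so FOLLOW(<C>) ⊇ FOLLOW(<E>) = {t, v, w}; in <C>→t t <C>, the suffix after <C> is empty (adds nothing new); in <C>→<E> w <E> <C>, the suffix after <C> is empty (adds nothing new). Thus FOLLOW(<C>) = {$, t, v, w}.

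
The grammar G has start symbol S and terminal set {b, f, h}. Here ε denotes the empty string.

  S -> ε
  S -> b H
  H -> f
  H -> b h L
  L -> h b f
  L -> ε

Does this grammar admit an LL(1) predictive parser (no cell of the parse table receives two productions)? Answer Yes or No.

FIRST(S) = {ε, b}
FIRST(H) = {b, f}
FIRST(L) = {ε, h}
FOLLOW(S) = {$}
FOLLOW(H) = {$}
FOLLOW(L) = {$}
Each cell of M receives at most one production.

Yes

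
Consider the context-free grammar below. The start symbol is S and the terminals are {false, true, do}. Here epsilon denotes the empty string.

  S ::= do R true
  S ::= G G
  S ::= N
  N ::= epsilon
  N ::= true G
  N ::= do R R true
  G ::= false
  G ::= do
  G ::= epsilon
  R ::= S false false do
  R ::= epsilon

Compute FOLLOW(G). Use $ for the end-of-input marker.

FIRST(N): from N::=epsilon we get {epsilon}; from N::=true G we get {true}; from N::=do R R true we get {do}. So FIRST(N) = {epsilon, do, true}.
FIRST(G): from G::=false we get {false}; from G::=do we get {do}; from G::=epsilon we get {epsilon}. So FIRST(G) = {epsilon, do, false}.
FIRST(S): from S::=do R true we get {do}; from S::=G G we get {epsilon, do, false}; from S::=N we get {epsilon, do, true}. So FIRST(S) = {epsilon, do, false, true}.
FIRST(R): from R::=S false false do we get {do, false, true}; from R::=epsilon we get {epsilon}. So FIRST(R) = {epsilon, do, false, true}.
FOLLOW(S) includes $ since S is the start symbol.
FOLLOW(S): in R::=S false false do, S is followed by false false do with FIRST {false}. Thus FOLLOW(S) = {$, false}.
FOLLOW(N): in S::=N, the suffix after N is empty, so FOLLOW(N) ⊇ FOLLOW(S) = {$, false}. Thus FOLLOW(N) = {$, false}.
FOLLOW(G): in S::=G G (occurrence 1), G is followed by G with FIRST {epsilon, do, false}; in S::=G G (occurrence 1), the suffix after G is nullable, so FOLLOW(G) ⊇ FOLLOW(S) = {$, false}; in S::=G G (occurrence 2), the suffix after G is empty, so FOLLOW(G) ⊇ FOLLOW(S) = {$, false}; in N::=true G, the suffix after G is empty, so FOLLOW(G) ⊇ FOLLOW(N) = {$, false}. Thus FOLLOW(G) = {$, do, false}.
FOLLOW(R): in S::=do R true, R is followed by true with FIRST {true}; in N::=do R R true (occurrence 1), R is followed by R true with FIRST {do, false, true}; in N::=do R R true (occurrence 2), R is followed by true with FIRST {true}. Thus FOLLOW(R) = {do, false, true}.

{$, do, false}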